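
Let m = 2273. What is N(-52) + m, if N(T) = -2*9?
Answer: 2255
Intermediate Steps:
N(T) = -18
N(-52) + m = -18 + 2273 = 2255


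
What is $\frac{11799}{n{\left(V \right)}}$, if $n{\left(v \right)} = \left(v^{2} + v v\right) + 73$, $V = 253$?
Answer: $\frac{3933}{42697} \approx 0.092114$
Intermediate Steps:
$n{\left(v \right)} = 73 + 2 v^{2}$ ($n{\left(v \right)} = \left(v^{2} + v^{2}\right) + 73 = 2 v^{2} + 73 = 73 + 2 v^{2}$)
$\frac{11799}{n{\left(V \right)}} = \frac{11799}{73 + 2 \cdot 253^{2}} = \frac{11799}{73 + 2 \cdot 64009} = \frac{11799}{73 + 128018} = \frac{11799}{128091} = 11799 \cdot \frac{1}{128091} = \frac{3933}{42697}$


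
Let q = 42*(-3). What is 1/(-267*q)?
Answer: 1/33642 ≈ 2.9725e-5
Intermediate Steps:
q = -126
1/(-267*q) = 1/(-267*(-126)) = 1/33642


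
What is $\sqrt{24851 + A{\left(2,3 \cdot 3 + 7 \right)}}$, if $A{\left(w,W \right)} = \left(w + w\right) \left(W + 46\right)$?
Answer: $\sqrt{25099} \approx 158.43$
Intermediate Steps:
$A{\left(w,W \right)} = 2 w \left(46 + W\right)$
$\sqrt{24851 + A{\left(2,3 \cdot 3 + 7 \right)}} = \sqrt{24851 + 2 \cdot 2 \left(46 + \left(3 \cdot 3 + 7\right)\right)} = \sqrt{24851 + 2 \cdot 2 \left(46 + \left(9 + 7\right)\right)} = \sqrt{24851 + 2 \cdot 2 \left(46 + 16\right)} = \sqrt{24851 + 2 \cdot 2 \cdot 62} = \sqrt{24851 + 248} = \sqrt{25099}$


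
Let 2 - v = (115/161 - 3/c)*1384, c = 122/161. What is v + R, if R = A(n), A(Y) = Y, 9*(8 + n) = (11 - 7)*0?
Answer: 1914970/427 ≈ 4484.7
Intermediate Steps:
c = 122/161 (c = 122*(1/161) = 122/161 ≈ 0.75776)
n = -8 (n = -8 + ((11 - 7)*0)/9 = -8 + (4*0)/9 = -8 + (1/9)*0 = -8 + 0 = -8)
R = -8
v = 1918386/427 (v = 2 - (115/161 - 3/122/161)*1384 = 2 - (115*(1/161) - 3*161/122)*1384 = 2 - (5/7 - 483/122)*1384 = 2 - (-2771)*1384/854 = 2 - 1*(-1917532/427) = 2 + 1917532/427 = 1918386/427 ≈ 4492.7)
v + R = 1918386/427 - 8 = 1914970/427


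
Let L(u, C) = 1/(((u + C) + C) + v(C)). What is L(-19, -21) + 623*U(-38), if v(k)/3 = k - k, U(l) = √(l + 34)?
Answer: -1/61 + 1246*I ≈ -0.016393 + 1246.0*I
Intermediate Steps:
U(l) = √(34 + l)
v(k) = 0 (v(k) = 3*(k - k) = 3*0 = 0)
L(u, C) = 1/(u + 2*C) (L(u, C) = 1/(((u + C) + C) + 0) = 1/(((C + u) + C) + 0) = 1/((u + 2*C) + 0) = 1/(u + 2*C))
L(-19, -21) + 623*U(-38) = 1/(-19 + 2*(-21)) + 623*√(34 - 38) = 1/(-19 - 42) + 623*√(-4) = 1/(-61) + 623*(2*I) = -1/61 + 1246*I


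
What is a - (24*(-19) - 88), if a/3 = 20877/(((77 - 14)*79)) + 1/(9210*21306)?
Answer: 20132430791773/36171409260 ≈ 556.58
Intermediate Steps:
a = 455184154333/36171409260 (a = 3*(20877/(((77 - 14)*79)) + 1/(9210*21306)) = 3*(20877/((63*79)) + (1/9210)*(1/21306)) = 3*(20877/4977 + 1/196228260) = 3*(20877*(1/4977) + 1/196228260) = 3*(6959/1659 + 1/196228260) = 3*(455184154333/108514227780) = 455184154333/36171409260 ≈ 12.584)
a - (24*(-19) - 88) = 455184154333/36171409260 - (24*(-19) - 88) = 455184154333/36171409260 - (-456 - 88) = 455184154333/36171409260 - 1*(-544) = 455184154333/36171409260 + 544 = 20132430791773/36171409260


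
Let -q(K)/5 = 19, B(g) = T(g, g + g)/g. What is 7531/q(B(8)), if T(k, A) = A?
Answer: -7531/95 ≈ -79.274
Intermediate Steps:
B(g) = 2 (B(g) = (g + g)/g = (2*g)/g = 2)
q(K) = -95 (q(K) = -5*19 = -95)
7531/q(B(8)) = 7531/(-95) = 7531*(-1/95) = -7531/95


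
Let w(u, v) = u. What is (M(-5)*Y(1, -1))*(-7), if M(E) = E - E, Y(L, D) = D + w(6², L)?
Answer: 0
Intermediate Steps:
Y(L, D) = 36 + D (Y(L, D) = D + 6² = D + 36 = 36 + D)
M(E) = 0
(M(-5)*Y(1, -1))*(-7) = (0*(36 - 1))*(-7) = (0*35)*(-7) = 0*(-7) = 0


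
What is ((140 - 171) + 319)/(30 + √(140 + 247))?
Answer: 320/19 - 32*√43/19 ≈ 5.7980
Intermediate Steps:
((140 - 171) + 319)/(30 + √(140 + 247)) = (-31 + 319)/(30 + √387) = 288/(30 + 3*√43)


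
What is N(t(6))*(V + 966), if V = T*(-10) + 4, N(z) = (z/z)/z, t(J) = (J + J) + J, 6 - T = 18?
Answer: 545/9 ≈ 60.556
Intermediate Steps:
T = -12 (T = 6 - 1*18 = 6 - 18 = -12)
t(J) = 3*J (t(J) = 2*J + J = 3*J)
N(z) = 1/z
V = 124 (V = -12*(-10) + 4 = 120 + 4 = 124)
N(t(6))*(V + 966) = (124 + 966)/((3*6)) = 1090/18 = (1/18)*1090 = 545/9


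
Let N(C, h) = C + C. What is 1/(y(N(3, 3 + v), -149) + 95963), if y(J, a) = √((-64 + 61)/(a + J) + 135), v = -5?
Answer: 13722709/1316872304459 - 2*√690261/1316872304459 ≈ 1.0419e-5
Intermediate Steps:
N(C, h) = 2*C
y(J, a) = √(135 - 3/(J + a)) (y(J, a) = √(-3/(J + a) + 135) = √(135 - 3/(J + a)))
1/(y(N(3, 3 + v), -149) + 95963) = 1/(√(135 - 3/(2*3 - 149)) + 95963) = 1/(√(135 - 3/(6 - 149)) + 95963) = 1/(√(135 - 3/(-143)) + 95963) = 1/(√(135 - 3*(-1/143)) + 95963) = 1/(√(135 + 3/143) + 95963) = 1/(√(19308/143) + 95963) = 1/(2*√690261/143 + 95963) = 1/(95963 + 2*√690261/143)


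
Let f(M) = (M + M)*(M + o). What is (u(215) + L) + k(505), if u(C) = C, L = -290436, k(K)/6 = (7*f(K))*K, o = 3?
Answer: 10882136579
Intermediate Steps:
f(M) = 2*M*(3 + M) (f(M) = (M + M)*(M + 3) = (2*M)*(3 + M) = 2*M*(3 + M))
k(K) = 84*K**2*(3 + K) (k(K) = 6*((7*(2*K*(3 + K)))*K) = 6*((14*K*(3 + K))*K) = 6*(14*K**2*(3 + K)) = 84*K**2*(3 + K))
(u(215) + L) + k(505) = (215 - 290436) + 84*505**2*(3 + 505) = -290221 + 84*255025*508 = -290221 + 10882426800 = 10882136579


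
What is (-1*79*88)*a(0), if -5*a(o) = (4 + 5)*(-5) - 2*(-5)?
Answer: -48664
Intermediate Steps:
a(o) = 7 (a(o) = -((4 + 5)*(-5) - 2*(-5))/5 = -(9*(-5) + 10)/5 = -(-45 + 10)/5 = -⅕*(-35) = 7)
(-1*79*88)*a(0) = (-1*79*88)*7 = -79*88*7 = -6952*7 = -48664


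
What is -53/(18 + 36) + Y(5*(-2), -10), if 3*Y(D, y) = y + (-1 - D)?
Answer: -71/54 ≈ -1.3148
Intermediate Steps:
Y(D, y) = -⅓ - D/3 + y/3 (Y(D, y) = (y + (-1 - D))/3 = (-1 + y - D)/3 = -⅓ - D/3 + y/3)
-53/(18 + 36) + Y(5*(-2), -10) = -53/(18 + 36) + (-⅓ - 5*(-2)/3 + (⅓)*(-10)) = -53/54 + (-⅓ - ⅓*(-10) - 10/3) = (1/54)*(-53) + (-⅓ + 10/3 - 10/3) = -53/54 - ⅓ = -71/54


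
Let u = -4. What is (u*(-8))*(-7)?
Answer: -224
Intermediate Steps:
(u*(-8))*(-7) = -4*(-8)*(-7) = 32*(-7) = -224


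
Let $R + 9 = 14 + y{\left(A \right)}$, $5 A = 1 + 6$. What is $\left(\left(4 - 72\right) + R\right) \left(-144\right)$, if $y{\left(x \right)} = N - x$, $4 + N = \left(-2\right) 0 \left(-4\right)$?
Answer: $\frac{49248}{5} \approx 9849.6$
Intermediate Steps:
$A = \frac{7}{5}$ ($A = \frac{1 + 6}{5} = \frac{1}{5} \cdot 7 = \frac{7}{5} \approx 1.4$)
$N = -4$ ($N = -4 + \left(-2\right) 0 \left(-4\right) = -4 + 0 \left(-4\right) = -4 + 0 = -4$)
$y{\left(x \right)} = -4 - x$
$R = - \frac{2}{5}$ ($R = -9 + \left(14 - \frac{27}{5}\right) = -9 + \frac{43}{5} = - \frac{2}{5} \approx -0.4$)
$\left(\left(4 - 72\right) + R\right) \left(-144\right) = \left(\left(4 - 72\right) - \frac{2}{5}\right) \left(-144\right) = \left(-68 - \frac{2}{5}\right) \left(-144\right) = \left(- \frac{342}{5}\right) \left(-144\right) = \frac{49248}{5}$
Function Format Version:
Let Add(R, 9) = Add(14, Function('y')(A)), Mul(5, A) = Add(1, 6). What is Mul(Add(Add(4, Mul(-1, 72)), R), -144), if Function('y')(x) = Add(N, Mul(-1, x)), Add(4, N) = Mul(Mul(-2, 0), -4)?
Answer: Rational(49248, 5) ≈ 9849.6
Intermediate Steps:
A = Rational(7, 5) (A = Mul(Rational(1, 5), Add(1, 6)) = Mul(Rational(1, 5), 7) = Rational(7, 5) ≈ 1.4000)
N = -4 (N = Add(-4, Mul(Mul(-2, 0), -4)) = Add(-4, Mul(0, -4)) = Add(-4, 0) = -4)
Function('y')(x) = Add(-4, Mul(-1, x))
R = Rational(-2, 5) (R = Add(-9, Add(14, Add(-4, Mul(-1, Rational(7, 5))))) = Add(-9, Add(14, Add(-4, Rational(-7, 5)))) = Add(-9, Add(14, Rational(-27, 5))) = Add(-9, Rational(43, 5)) = Rational(-2, 5) ≈ -0.40000)
Mul(Add(Add(4, Mul(-1, 72)), R), -144) = Mul(Add(Add(4, Mul(-1, 72)), Rational(-2, 5)), -144) = Mul(Add(Add(4, -72), Rational(-2, 5)), -144) = Mul(Add(-68, Rational(-2, 5)), -144) = Mul(Rational(-342, 5), -144) = Rational(49248, 5)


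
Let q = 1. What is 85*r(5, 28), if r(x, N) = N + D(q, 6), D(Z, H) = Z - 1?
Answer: 2380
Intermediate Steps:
D(Z, H) = -1 + Z
r(x, N) = N (r(x, N) = N + (-1 + 1) = N + 0 = N)
85*r(5, 28) = 85*28 = 2380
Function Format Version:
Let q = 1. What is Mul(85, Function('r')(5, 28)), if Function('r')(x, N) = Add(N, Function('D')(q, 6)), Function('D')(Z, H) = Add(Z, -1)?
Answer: 2380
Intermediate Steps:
Function('D')(Z, H) = Add(-1, Z)
Function('r')(x, N) = N (Function('r')(x, N) = Add(N, Add(-1, 1)) = Add(N, 0) = N)
Mul(85, Function('r')(5, 28)) = Mul(85, 28) = 2380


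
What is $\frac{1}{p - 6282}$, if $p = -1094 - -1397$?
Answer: $- \frac{1}{5979} \approx -0.00016725$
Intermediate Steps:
$p = 303$ ($p = -1094 + 1397 = 303$)
$\frac{1}{p - 6282} = \frac{1}{303 - 6282} = \frac{1}{-5979} = - \frac{1}{5979}$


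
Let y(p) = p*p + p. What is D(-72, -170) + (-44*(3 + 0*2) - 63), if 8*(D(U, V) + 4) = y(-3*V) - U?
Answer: 129545/4 ≈ 32386.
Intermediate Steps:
y(p) = p + p**2 (y(p) = p**2 + p = p + p**2)
D(U, V) = -4 - U/8 - 3*V*(1 - 3*V)/8 (D(U, V) = -4 + ((-3*V)*(1 - 3*V) - U)/8 = -4 + (-3*V*(1 - 3*V) - U)/8 = -4 + (-U - 3*V*(1 - 3*V))/8 = -4 + (-U/8 - 3*V*(1 - 3*V)/8) = -4 - U/8 - 3*V*(1 - 3*V)/8)
D(-72, -170) + (-44*(3 + 0*2) - 63) = (-4 - 1/8*(-72) + (3/8)*(-170)*(-1 + 3*(-170))) + (-44*(3 + 0*2) - 63) = (-4 + 9 + (3/8)*(-170)*(-1 - 510)) + (-44*(3 + 0) - 63) = (-4 + 9 + (3/8)*(-170)*(-511)) + (-44*3 - 63) = (-4 + 9 + 130305/4) + (-132 - 63) = 130325/4 - 195 = 129545/4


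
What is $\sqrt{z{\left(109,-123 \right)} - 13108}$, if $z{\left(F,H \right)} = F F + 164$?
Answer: $i \sqrt{1063} \approx 32.604 i$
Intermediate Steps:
$z{\left(F,H \right)} = 164 + F^{2}$ ($z{\left(F,H \right)} = F^{2} + 164 = 164 + F^{2}$)
$\sqrt{z{\left(109,-123 \right)} - 13108} = \sqrt{\left(164 + 109^{2}\right) - 13108} = \sqrt{\left(164 + 11881\right) - 13108} = \sqrt{12045 - 13108} = \sqrt{-1063} = i \sqrt{1063}$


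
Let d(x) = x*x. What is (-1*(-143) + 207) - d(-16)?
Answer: 94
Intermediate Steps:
d(x) = x²
(-1*(-143) + 207) - d(-16) = (-1*(-143) + 207) - 1*(-16)² = (143 + 207) - 1*256 = 350 - 256 = 94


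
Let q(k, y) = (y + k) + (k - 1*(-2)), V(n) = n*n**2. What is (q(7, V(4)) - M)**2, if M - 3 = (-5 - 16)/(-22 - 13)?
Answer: 145924/25 ≈ 5837.0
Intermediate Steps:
V(n) = n**3
q(k, y) = 2 + y + 2*k (q(k, y) = (k + y) + (k + 2) = (k + y) + (2 + k) = 2 + y + 2*k)
M = 18/5 (M = 3 + (-5 - 16)/(-22 - 13) = 3 - 21/(-35) = 3 - 21*(-1/35) = 3 + 3/5 = 18/5 ≈ 3.6000)
(q(7, V(4)) - M)**2 = ((2 + 4**3 + 2*7) - 1*18/5)**2 = ((2 + 64 + 14) - 18/5)**2 = (80 - 18/5)**2 = (382/5)**2 = 145924/25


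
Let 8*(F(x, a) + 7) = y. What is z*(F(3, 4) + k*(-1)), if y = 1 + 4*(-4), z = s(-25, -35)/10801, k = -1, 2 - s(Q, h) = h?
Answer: -333/12344 ≈ -0.026977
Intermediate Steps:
s(Q, h) = 2 - h
z = 37/10801 (z = (2 - 1*(-35))/10801 = (2 + 35)*(1/10801) = 37*(1/10801) = 37/10801 ≈ 0.0034256)
y = -15 (y = 1 - 16 = -15)
F(x, a) = -71/8 (F(x, a) = -7 + (⅛)*(-15) = -7 - 15/8 = -71/8)
z*(F(3, 4) + k*(-1)) = 37*(-71/8 - 1*(-1))/10801 = 37*(-71/8 + 1)/10801 = (37/10801)*(-63/8) = -333/12344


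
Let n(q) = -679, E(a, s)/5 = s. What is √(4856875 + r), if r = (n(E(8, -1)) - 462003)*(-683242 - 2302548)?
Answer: √1381476145655 ≈ 1.1754e+6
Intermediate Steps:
E(a, s) = 5*s
r = 1381471288780 (r = (-679 - 462003)*(-683242 - 2302548) = -462682*(-2985790) = 1381471288780)
√(4856875 + r) = √(4856875 + 1381471288780) = √1381476145655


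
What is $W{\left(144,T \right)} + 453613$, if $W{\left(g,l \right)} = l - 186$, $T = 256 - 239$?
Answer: $453444$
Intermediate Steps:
$T = 17$ ($T = 256 - 239 = 17$)
$W{\left(g,l \right)} = -186 + l$
$W{\left(144,T \right)} + 453613 = \left(-186 + 17\right) + 453613 = -169 + 453613 = 453444$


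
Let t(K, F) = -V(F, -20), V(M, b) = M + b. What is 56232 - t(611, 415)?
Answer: 56627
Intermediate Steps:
t(K, F) = 20 - F (t(K, F) = -(F - 20) = -(-20 + F) = 20 - F)
56232 - t(611, 415) = 56232 - (20 - 1*415) = 56232 - (20 - 415) = 56232 - 1*(-395) = 56232 + 395 = 56627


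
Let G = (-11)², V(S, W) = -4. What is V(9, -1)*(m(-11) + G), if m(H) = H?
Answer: -440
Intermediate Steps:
G = 121
V(9, -1)*(m(-11) + G) = -4*(-11 + 121) = -4*110 = -440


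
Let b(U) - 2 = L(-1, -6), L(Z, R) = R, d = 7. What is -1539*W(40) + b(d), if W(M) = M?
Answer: -61564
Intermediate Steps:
b(U) = -4 (b(U) = 2 - 6 = -4)
-1539*W(40) + b(d) = -1539*40 - 4 = -61560 - 4 = -61564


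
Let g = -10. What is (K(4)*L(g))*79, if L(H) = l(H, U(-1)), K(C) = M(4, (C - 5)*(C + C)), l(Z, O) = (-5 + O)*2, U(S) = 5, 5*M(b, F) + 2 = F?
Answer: 0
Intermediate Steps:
M(b, F) = -⅖ + F/5
l(Z, O) = -10 + 2*O
K(C) = -⅖ + 2*C*(-5 + C)/5 (K(C) = -⅖ + ((C - 5)*(C + C))/5 = -⅖ + ((-5 + C)*(2*C))/5 = -⅖ + (2*C*(-5 + C))/5 = -⅖ + 2*C*(-5 + C)/5)
L(H) = 0 (L(H) = -10 + 2*5 = -10 + 10 = 0)
(K(4)*L(g))*79 = ((-⅖ + (⅖)*4*(-5 + 4))*0)*79 = ((-⅖ + (⅖)*4*(-1))*0)*79 = ((-⅖ - 8/5)*0)*79 = -2*0*79 = 0*79 = 0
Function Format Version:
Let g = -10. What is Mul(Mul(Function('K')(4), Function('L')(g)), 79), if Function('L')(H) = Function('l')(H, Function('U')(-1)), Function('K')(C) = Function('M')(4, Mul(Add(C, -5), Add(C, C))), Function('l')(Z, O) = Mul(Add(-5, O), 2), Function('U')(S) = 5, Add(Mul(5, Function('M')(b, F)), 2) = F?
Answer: 0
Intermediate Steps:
Function('M')(b, F) = Add(Rational(-2, 5), Mul(Rational(1, 5), F))
Function('l')(Z, O) = Add(-10, Mul(2, O))
Function('K')(C) = Add(Rational(-2, 5), Mul(Rational(2, 5), C, Add(-5, C))) (Function('K')(C) = Add(Rational(-2, 5), Mul(Rational(1, 5), Mul(Add(C, -5), Add(C, C)))) = Add(Rational(-2, 5), Mul(Rational(1, 5), Mul(Add(-5, C), Mul(2, C)))) = Add(Rational(-2, 5), Mul(Rational(1, 5), Mul(2, C, Add(-5, C)))) = Add(Rational(-2, 5), Mul(Rational(2, 5), C, Add(-5, C))))
Function('L')(H) = 0 (Function('L')(H) = Add(-10, Mul(2, 5)) = Add(-10, 10) = 0)
Mul(Mul(Function('K')(4), Function('L')(g)), 79) = Mul(Mul(Add(Rational(-2, 5), Mul(Rational(2, 5), 4, Add(-5, 4))), 0), 79) = Mul(Mul(Add(Rational(-2, 5), Mul(Rational(2, 5), 4, -1)), 0), 79) = Mul(Mul(Add(Rational(-2, 5), Rational(-8, 5)), 0), 79) = Mul(Mul(-2, 0), 79) = Mul(0, 79) = 0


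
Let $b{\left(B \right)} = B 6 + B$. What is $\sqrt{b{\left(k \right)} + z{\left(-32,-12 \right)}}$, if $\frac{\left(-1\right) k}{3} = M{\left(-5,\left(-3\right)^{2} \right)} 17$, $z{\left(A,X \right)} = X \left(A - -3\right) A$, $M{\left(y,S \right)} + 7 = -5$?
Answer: $2 i \sqrt{1713} \approx 82.777 i$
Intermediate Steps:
$M{\left(y,S \right)} = -12$ ($M{\left(y,S \right)} = -7 - 5 = -12$)
$z{\left(A,X \right)} = A X \left(3 + A\right)$ ($z{\left(A,X \right)} = X \left(A + 3\right) A = X \left(3 + A\right) A = A X \left(3 + A\right)$)
$k = 612$ ($k = - 3 \left(\left(-12\right) 17\right) = \left(-3\right) \left(-204\right) = 612$)
$b{\left(B \right)} = 7 B$ ($b{\left(B \right)} = 6 B + B = 7 B$)
$\sqrt{b{\left(k \right)} + z{\left(-32,-12 \right)}} = \sqrt{7 \cdot 612 - - 384 \left(3 - 32\right)} = \sqrt{4284 - \left(-384\right) \left(-29\right)} = \sqrt{4284 - 11136} = \sqrt{-6852} = 2 i \sqrt{1713}$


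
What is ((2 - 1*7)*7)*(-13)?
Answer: 455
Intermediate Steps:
((2 - 1*7)*7)*(-13) = ((2 - 7)*7)*(-13) = -5*7*(-13) = -35*(-13) = 455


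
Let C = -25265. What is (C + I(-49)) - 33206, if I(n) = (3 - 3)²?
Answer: -58471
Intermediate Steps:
I(n) = 0 (I(n) = 0² = 0)
(C + I(-49)) - 33206 = (-25265 + 0) - 33206 = -25265 - 33206 = -58471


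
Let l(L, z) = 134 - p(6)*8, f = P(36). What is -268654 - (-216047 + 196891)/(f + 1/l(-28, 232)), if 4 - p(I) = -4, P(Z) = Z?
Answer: -675935814/2521 ≈ -2.6812e+5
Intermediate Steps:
p(I) = 8 (p(I) = 4 - 1*(-4) = 4 + 4 = 8)
f = 36
l(L, z) = 70 (l(L, z) = 134 - 8*8 = 134 - 1*64 = 134 - 64 = 70)
-268654 - (-216047 + 196891)/(f + 1/l(-28, 232)) = -268654 - (-216047 + 196891)/(36 + 1/70) = -268654 - (-19156)/(36 + 1/70) = -268654 - (-19156)/2521/70 = -268654 - (-19156)*70/2521 = -268654 - 1*(-1340920/2521) = -268654 + 1340920/2521 = -675935814/2521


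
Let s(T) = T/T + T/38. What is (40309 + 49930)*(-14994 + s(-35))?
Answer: -51415384791/38 ≈ -1.3530e+9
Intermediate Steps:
s(T) = 1 + T/38 (s(T) = 1 + T*(1/38) = 1 + T/38)
(40309 + 49930)*(-14994 + s(-35)) = (40309 + 49930)*(-14994 + (1 + (1/38)*(-35))) = 90239*(-14994 + (1 - 35/38)) = 90239*(-14994 + 3/38) = 90239*(-569769/38) = -51415384791/38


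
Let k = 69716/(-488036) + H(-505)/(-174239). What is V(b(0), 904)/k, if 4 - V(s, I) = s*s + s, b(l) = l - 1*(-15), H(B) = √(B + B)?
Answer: 15235863751495819134716/9222239309872605771 - 612126396873936724*I*√1010/9222239309872605771 ≈ 1652.1 - 2.1094*I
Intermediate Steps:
H(B) = √2*√B (H(B) = √(2*B) = √2*√B)
b(l) = 15 + l (b(l) = l + 15 = 15 + l)
V(s, I) = 4 - s - s² (V(s, I) = 4 - (s*s + s) = 4 - (s² + s) = 4 - (s + s²) = 4 + (-s - s²) = 4 - s - s²)
k = -17429/122009 - I*√1010/174239 (k = 69716/(-488036) + (√2*√(-505))/(-174239) = 69716*(-1/488036) + (√2*(I*√505))*(-1/174239) = -17429/122009 + (I*√1010)*(-1/174239) = -17429/122009 - I*√1010/174239 ≈ -0.14285 - 0.0001824*I)
V(b(0), 904)/k = (4 - (15 + 0) - (15 + 0)²)/(-17429/122009 - I*√1010/174239) = (4 - 1*15 - 1*15²)/(-17429/122009 - I*√1010/174239) = (4 - 15 - 1*225)/(-17429/122009 - I*√1010/174239) = (4 - 15 - 225)/(-17429/122009 - I*√1010/174239) = -236/(-17429/122009 - I*√1010/174239)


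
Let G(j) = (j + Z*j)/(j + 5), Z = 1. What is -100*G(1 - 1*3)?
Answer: 400/3 ≈ 133.33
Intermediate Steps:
G(j) = 2*j/(5 + j) (G(j) = (j + 1*j)/(j + 5) = (j + j)/(5 + j) = (2*j)/(5 + j) = 2*j/(5 + j))
-100*G(1 - 1*3) = -200*(1 - 1*3)/(5 + (1 - 1*3)) = -200*(1 - 3)/(5 + (1 - 3)) = -200*(-2)/(5 - 2) = -200*(-2)/3 = -100*(-4/3) = 400/3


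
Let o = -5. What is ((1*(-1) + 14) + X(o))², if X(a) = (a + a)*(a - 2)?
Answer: 6889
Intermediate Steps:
X(a) = 2*a*(-2 + a) (X(a) = (2*a)*(-2 + a) = 2*a*(-2 + a))
((1*(-1) + 14) + X(o))² = ((1*(-1) + 14) + 2*(-5)*(-2 - 5))² = ((-1 + 14) + 2*(-5)*(-7))² = (13 + 70)² = 83² = 6889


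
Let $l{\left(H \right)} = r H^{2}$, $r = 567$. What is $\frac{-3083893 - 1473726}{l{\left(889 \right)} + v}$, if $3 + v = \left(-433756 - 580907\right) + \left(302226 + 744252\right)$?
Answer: $- \frac{4557619}{448143819} \approx -0.01017$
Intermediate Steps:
$l{\left(H \right)} = 567 H^{2}$
$v = 31812$ ($v = -3 + \left(\left(-433756 - 580907\right) + \left(302226 + 744252\right)\right) = -3 + \left(-1014663 + 1046478\right) = -3 + 31815 = 31812$)
$\frac{-3083893 - 1473726}{l{\left(889 \right)} + v} = \frac{-3083893 - 1473726}{567 \cdot 889^{2} + 31812} = - \frac{4557619}{567 \cdot 790321 + 31812} = - \frac{4557619}{448112007 + 31812} = - \frac{4557619}{448143819}$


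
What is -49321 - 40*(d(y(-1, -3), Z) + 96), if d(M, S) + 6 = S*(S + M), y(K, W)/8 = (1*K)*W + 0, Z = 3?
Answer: -56161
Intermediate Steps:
y(K, W) = 8*K*W (y(K, W) = 8*((1*K)*W + 0) = 8*(K*W + 0) = 8*(K*W) = 8*K*W)
d(M, S) = -6 + S*(M + S) (d(M, S) = -6 + S*(S + M) = -6 + S*(M + S))
-49321 - 40*(d(y(-1, -3), Z) + 96) = -49321 - 40*((-6 + 3² + (8*(-1)*(-3))*3) + 96) = -49321 - 40*((-6 + 9 + 24*3) + 96) = -49321 - 40*((-6 + 9 + 72) + 96) = -49321 - 40*(75 + 96) = -49321 - 40*171 = -49321 - 1*6840 = -49321 - 6840 = -56161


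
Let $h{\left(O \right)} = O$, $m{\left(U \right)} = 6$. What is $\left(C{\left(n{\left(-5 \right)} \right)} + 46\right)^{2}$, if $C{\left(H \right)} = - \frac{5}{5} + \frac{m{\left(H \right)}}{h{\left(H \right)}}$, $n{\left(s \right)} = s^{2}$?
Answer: $\frac{1279161}{625} \approx 2046.7$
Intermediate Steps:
$C{\left(H \right)} = -1 + \frac{6}{H}$ ($C{\left(H \right)} = - \frac{5}{5} + \frac{6}{H} = \left(-5\right) \frac{1}{5} + \frac{6}{H} = -1 + \frac{6}{H}$)
$\left(C{\left(n{\left(-5 \right)} \right)} + 46\right)^{2} = \left(\frac{6 - \left(-5\right)^{2}}{\left(-5\right)^{2}} + 46\right)^{2} = \left(\frac{6 - 25}{25} + 46\right)^{2} = \left(\frac{1}{25} \left(-19\right) + 46\right)^{2} = \left(- \frac{19}{25} + 46\right)^{2} = \left(\frac{1131}{25}\right)^{2} = \frac{1279161}{625}$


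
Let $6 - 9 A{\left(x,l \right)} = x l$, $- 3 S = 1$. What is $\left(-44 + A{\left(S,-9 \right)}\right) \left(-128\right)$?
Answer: $\frac{16768}{3} \approx 5589.3$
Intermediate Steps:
$S = - \frac{1}{3}$ ($S = \left(- \frac{1}{3}\right) 1 = - \frac{1}{3} \approx -0.33333$)
$A{\left(x,l \right)} = \frac{2}{3} - \frac{l x}{9}$ ($A{\left(x,l \right)} = \frac{2}{3} - \frac{x l}{9} = \frac{2}{3} - \frac{l x}{9}$)
$\left(-44 + A{\left(S,-9 \right)}\right) \left(-128\right) = \left(-44 + \left(\frac{2}{3} - \left(-1\right) \left(- \frac{1}{3}\right)\right)\right) \left(-128\right) = \left(-44 + \left(\frac{2}{3} - \frac{1}{3}\right)\right) \left(-128\right) = \left(-44 + \frac{1}{3}\right) \left(-128\right) = \left(- \frac{131}{3}\right) \left(-128\right) = \frac{16768}{3}$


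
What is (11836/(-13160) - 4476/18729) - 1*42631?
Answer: -875641527287/20539470 ≈ -42632.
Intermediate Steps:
(11836/(-13160) - 4476/18729) - 1*42631 = (11836*(-1/13160) - 4476*1/18729) - 42631 = (-2959/3290 - 1492/6243) - 42631 = -23381717/20539470 - 42631 = -875641527287/20539470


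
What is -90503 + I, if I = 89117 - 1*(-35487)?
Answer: 34101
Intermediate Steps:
I = 124604 (I = 89117 + 35487 = 124604)
-90503 + I = -90503 + 124604 = 34101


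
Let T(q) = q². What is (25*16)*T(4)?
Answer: 6400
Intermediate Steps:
(25*16)*T(4) = (25*16)*4² = 400*16 = 6400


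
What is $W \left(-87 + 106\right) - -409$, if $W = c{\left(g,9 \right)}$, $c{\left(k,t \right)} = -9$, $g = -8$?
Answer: $238$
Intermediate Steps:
$W = -9$
$W \left(-87 + 106\right) - -409 = - 9 \left(-87 + 106\right) - -409 = \left(-9\right) 19 + 409 = -171 + 409 = 238$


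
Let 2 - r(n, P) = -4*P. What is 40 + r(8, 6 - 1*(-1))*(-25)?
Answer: -710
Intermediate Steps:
r(n, P) = 2 + 4*P (r(n, P) = 2 - (-4)*P = 2 + 4*P)
40 + r(8, 6 - 1*(-1))*(-25) = 40 + (2 + 4*(6 - 1*(-1)))*(-25) = 40 + (2 + 4*(6 + 1))*(-25) = 40 + (2 + 4*7)*(-25) = 40 + (2 + 28)*(-25) = 40 + 30*(-25) = 40 - 750 = -710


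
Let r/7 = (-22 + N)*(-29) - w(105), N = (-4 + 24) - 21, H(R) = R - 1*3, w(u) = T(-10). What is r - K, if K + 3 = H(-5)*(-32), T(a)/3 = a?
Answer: 4626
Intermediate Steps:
T(a) = 3*a
w(u) = -30 (w(u) = 3*(-10) = -30)
H(R) = -3 + R (H(R) = R - 3 = -3 + R)
K = 253 (K = -3 + (-3 - 5)*(-32) = -3 - 8*(-32) = -3 + 256 = 253)
N = -1 (N = 20 - 21 = -1)
r = 4879 (r = 7*((-22 - 1)*(-29) - 1*(-30)) = 7*(-23*(-29) + 30) = 7*(667 + 30) = 7*697 = 4879)
r - K = 4879 - 1*253 = 4879 - 253 = 4626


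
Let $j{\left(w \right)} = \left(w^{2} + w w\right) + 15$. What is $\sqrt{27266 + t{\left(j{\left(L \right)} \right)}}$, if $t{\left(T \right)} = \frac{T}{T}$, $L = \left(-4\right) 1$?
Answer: $\sqrt{27267} \approx 165.13$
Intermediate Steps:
$L = -4$
$j{\left(w \right)} = 15 + 2 w^{2}$ ($j{\left(w \right)} = \left(w^{2} + w^{2}\right) + 15 = 2 w^{2} + 15 = 15 + 2 w^{2}$)
$t{\left(T \right)} = 1$
$\sqrt{27266 + t{\left(j{\left(L \right)} \right)}} = \sqrt{27266 + 1} = \sqrt{27267}$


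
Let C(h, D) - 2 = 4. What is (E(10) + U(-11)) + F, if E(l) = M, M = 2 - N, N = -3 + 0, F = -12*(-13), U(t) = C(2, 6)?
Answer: 167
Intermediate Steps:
C(h, D) = 6 (C(h, D) = 2 + 4 = 6)
U(t) = 6
F = 156
N = -3
M = 5 (M = 2 - 1*(-3) = 2 + 3 = 5)
E(l) = 5
(E(10) + U(-11)) + F = (5 + 6) + 156 = 11 + 156 = 167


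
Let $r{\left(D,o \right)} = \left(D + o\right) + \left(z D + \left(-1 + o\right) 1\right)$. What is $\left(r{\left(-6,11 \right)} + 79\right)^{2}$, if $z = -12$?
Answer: $27556$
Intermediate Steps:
$r{\left(D,o \right)} = -1 - 11 D + 2 o$ ($r{\left(D,o \right)} = \left(D + o\right) - \left(12 D - \left(-1 + o\right) 1\right) = \left(D + o\right) - \left(1 - o + 12 D\right) = -1 - 11 D + 2 o$)
$\left(r{\left(-6,11 \right)} + 79\right)^{2} = \left(\left(-1 - -66 + 2 \cdot 11\right) + 79\right)^{2} = \left(\left(-1 + 66 + 22\right) + 79\right)^{2} = \left(87 + 79\right)^{2} = 166^{2} = 27556$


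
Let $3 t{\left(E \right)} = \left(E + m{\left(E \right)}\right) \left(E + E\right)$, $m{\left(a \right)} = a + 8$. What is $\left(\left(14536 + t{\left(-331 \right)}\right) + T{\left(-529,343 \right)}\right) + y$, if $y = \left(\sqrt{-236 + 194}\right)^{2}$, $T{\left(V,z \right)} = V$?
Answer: $158281$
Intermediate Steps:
$m{\left(a \right)} = 8 + a$
$t{\left(E \right)} = \frac{2 E \left(8 + 2 E\right)}{3}$ ($t{\left(E \right)} = \frac{\left(E + \left(8 + E\right)\right) \left(E + E\right)}{3} = \frac{\left(8 + 2 E\right) 2 E}{3} = \frac{2 E \left(8 + 2 E\right)}{3}$)
$y = -42$ ($y = \left(\sqrt{-42}\right)^{2} = \left(i \sqrt{42}\right)^{2} = -42$)
$\left(\left(14536 + t{\left(-331 \right)}\right) + T{\left(-529,343 \right)}\right) + y = \left(\left(14536 + \frac{4}{3} \left(-331\right) \left(4 - 331\right)\right) - 529\right) - 42 = \left(\left(14536 + \frac{4}{3} \left(-331\right) \left(-327\right)\right) - 529\right) - 42 = \left(\left(14536 + 144316\right) - 529\right) - 42 = \left(158852 - 529\right) - 42 = 158323 - 42 = 158281$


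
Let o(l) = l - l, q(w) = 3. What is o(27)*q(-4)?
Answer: 0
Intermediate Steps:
o(l) = 0
o(27)*q(-4) = 0*3 = 0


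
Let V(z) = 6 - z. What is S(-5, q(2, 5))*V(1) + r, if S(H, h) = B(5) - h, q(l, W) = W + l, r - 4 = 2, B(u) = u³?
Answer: 596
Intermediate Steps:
r = 6 (r = 4 + 2 = 6)
S(H, h) = 125 - h (S(H, h) = 5³ - h = 125 - h)
S(-5, q(2, 5))*V(1) + r = (125 - (5 + 2))*(6 - 1*1) + 6 = (125 - 1*7)*(6 - 1) + 6 = (125 - 7)*5 + 6 = 118*5 + 6 = 590 + 6 = 596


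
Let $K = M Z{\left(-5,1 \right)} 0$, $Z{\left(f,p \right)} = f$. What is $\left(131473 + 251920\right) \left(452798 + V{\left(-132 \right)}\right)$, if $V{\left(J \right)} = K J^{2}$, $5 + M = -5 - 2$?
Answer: $173599583614$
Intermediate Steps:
$M = -12$ ($M = -5 - 7 = -12$)
$K = 0$ ($K = \left(-12\right) \left(-5\right) 0 = 60 \cdot 0 = 0$)
$V{\left(J \right)} = 0$ ($V{\left(J \right)} = 0 J^{2} = 0$)
$\left(131473 + 251920\right) \left(452798 + V{\left(-132 \right)}\right) = \left(131473 + 251920\right) \left(452798 + 0\right) = 383393 \cdot 452798 = 173599583614$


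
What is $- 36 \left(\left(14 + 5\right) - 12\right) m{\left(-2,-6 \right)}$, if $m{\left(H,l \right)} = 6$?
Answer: $-1512$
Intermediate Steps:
$- 36 \left(\left(14 + 5\right) - 12\right) m{\left(-2,-6 \right)} = - 36 \left(\left(14 + 5\right) - 12\right) 6 = - 36 \left(19 - 12\right) 6 = \left(-36\right) 7 \cdot 6 = \left(-252\right) 6 = -1512$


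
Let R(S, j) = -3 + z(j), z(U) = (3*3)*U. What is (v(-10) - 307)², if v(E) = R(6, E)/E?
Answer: 8862529/100 ≈ 88625.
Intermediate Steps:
z(U) = 9*U
R(S, j) = -3 + 9*j
v(E) = (-3 + 9*E)/E
(v(-10) - 307)² = ((9 - 3/(-10)) - 307)² = ((9 - 3*(-⅒)) - 307)² = ((9 + 3/10) - 307)² = (93/10 - 307)² = (-2977/10)² = 8862529/100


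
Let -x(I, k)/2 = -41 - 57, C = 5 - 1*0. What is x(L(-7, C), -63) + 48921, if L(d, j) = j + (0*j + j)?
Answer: 49117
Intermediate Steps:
C = 5 (C = 5 + 0 = 5)
L(d, j) = 2*j (L(d, j) = j + (0 + j) = j + j = 2*j)
x(I, k) = 196 (x(I, k) = -2*(-41 - 57) = -2*(-98) = 196)
x(L(-7, C), -63) + 48921 = 196 + 48921 = 49117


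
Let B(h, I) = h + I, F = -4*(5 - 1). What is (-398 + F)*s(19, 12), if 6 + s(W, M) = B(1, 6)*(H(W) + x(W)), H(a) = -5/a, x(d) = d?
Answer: -984492/19 ≈ -51815.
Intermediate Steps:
F = -16 (F = -4*4 = -16)
B(h, I) = I + h
s(W, M) = -6 - 35/W + 7*W (s(W, M) = -6 + (6 + 1)*(-5/W + W) = -6 + 7*(W - 5/W) = -6 + (-35/W + 7*W) = -6 - 35/W + 7*W)
(-398 + F)*s(19, 12) = (-398 - 16)*(-6 - 35/19 + 7*19) = -414*(-6 - 35*1/19 + 133) = -414*(-6 - 35/19 + 133) = -414*2378/19 = -984492/19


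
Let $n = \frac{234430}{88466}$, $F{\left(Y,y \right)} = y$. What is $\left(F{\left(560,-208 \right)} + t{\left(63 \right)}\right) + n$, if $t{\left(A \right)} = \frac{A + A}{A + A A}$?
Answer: $- \frac{41517105}{202208} \approx -205.32$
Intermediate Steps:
$t{\left(A \right)} = \frac{2 A}{A + A^{2}}$
$n = \frac{16745}{6319}$ ($n = 234430 \cdot \frac{1}{88466} = \frac{16745}{6319} \approx 2.6499$)
$\left(F{\left(560,-208 \right)} + t{\left(63 \right)}\right) + n = \left(-208 + \frac{2}{1 + 63}\right) + \frac{16745}{6319} = \left(-208 + \frac{2}{64}\right) + \frac{16745}{6319} = \left(-208 + 2 \cdot \frac{1}{64}\right) + \frac{16745}{6319} = \left(-208 + \frac{1}{32}\right) + \frac{16745}{6319} = - \frac{6655}{32} + \frac{16745}{6319} = - \frac{41517105}{202208}$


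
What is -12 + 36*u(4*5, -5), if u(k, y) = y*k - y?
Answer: -3432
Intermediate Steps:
u(k, y) = -y + k*y (u(k, y) = k*y - y = -y + k*y)
-12 + 36*u(4*5, -5) = -12 + 36*(-5*(-1 + 4*5)) = -12 + 36*(-5*(-1 + 20)) = -12 + 36*(-5*19) = -12 + 36*(-95) = -12 - 3420 = -3432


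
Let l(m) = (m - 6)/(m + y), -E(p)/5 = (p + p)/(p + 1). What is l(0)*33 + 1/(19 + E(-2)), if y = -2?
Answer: 98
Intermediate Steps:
E(p) = -10*p/(1 + p) (E(p) = -5*(p + p)/(p + 1) = -5*2*p/(1 + p) = -10*p/(1 + p))
l(m) = (-6 + m)/(-2 + m) (l(m) = (m - 6)/(m - 2) = (-6 + m)/(-2 + m))
l(0)*33 + 1/(19 + E(-2)) = ((-6 + 0)/(-2 + 0))*33 + 1/(19 - 10*(-2)/(1 - 2)) = (-6/(-2))*33 + 1/(19 - 10*(-2)/(-1)) = -½*(-6)*33 + 1/(19 - 10*(-2)*(-1)) = 3*33 + 1/(19 - 20) = 99 + 1/(-1) = 99 - 1 = 98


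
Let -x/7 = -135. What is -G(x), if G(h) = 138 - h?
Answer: 807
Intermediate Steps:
x = 945 (x = -7*(-135) = 945)
-G(x) = -(138 - 1*945) = -(138 - 945) = -1*(-807) = 807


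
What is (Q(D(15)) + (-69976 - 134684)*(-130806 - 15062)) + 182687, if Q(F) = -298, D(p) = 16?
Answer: 29853527269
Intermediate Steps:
(Q(D(15)) + (-69976 - 134684)*(-130806 - 15062)) + 182687 = (-298 + (-69976 - 134684)*(-130806 - 15062)) + 182687 = (-298 - 204660*(-145868)) + 182687 = (-298 + 29853344880) + 182687 = 29853344582 + 182687 = 29853527269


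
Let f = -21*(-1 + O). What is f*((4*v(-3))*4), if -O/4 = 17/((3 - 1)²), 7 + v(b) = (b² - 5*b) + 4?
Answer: 127008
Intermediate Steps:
v(b) = -3 + b² - 5*b (v(b) = -7 + ((b² - 5*b) + 4) = -7 + (4 + b² - 5*b) = -3 + b² - 5*b)
O = -17 (O = -68/((3 - 1)²) = -68/(2²) = -68/4 = -4*17/4 = -17)
f = 378 (f = -21*(-1 - 17) = -21*(-18) = 378)
f*((4*v(-3))*4) = 378*((4*(-3 + (-3)² - 5*(-3)))*4) = 378*((4*(-3 + 9 + 15))*4) = 378*((4*21)*4) = 378*(84*4) = 378*336 = 127008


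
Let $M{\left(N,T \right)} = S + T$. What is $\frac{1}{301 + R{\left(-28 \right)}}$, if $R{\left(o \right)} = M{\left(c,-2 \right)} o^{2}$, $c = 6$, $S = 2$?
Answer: $\frac{1}{301} \approx 0.0033223$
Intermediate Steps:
$M{\left(N,T \right)} = 2 + T$
$R{\left(o \right)} = 0$ ($R{\left(o \right)} = \left(2 - 2\right) o^{2} = 0 o^{2} = 0$)
$\frac{1}{301 + R{\left(-28 \right)}} = \frac{1}{301 + 0} = \frac{1}{301}$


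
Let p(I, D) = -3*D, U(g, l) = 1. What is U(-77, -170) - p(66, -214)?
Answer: -641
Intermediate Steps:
U(-77, -170) - p(66, -214) = 1 - (-3)*(-214) = 1 - 1*642 = 1 - 642 = -641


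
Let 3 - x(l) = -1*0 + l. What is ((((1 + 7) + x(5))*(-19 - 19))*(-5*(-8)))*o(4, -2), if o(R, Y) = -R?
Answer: 36480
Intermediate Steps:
x(l) = 3 - l (x(l) = 3 - (-1*0 + l) = 3 - (0 + l) = 3 - l)
((((1 + 7) + x(5))*(-19 - 19))*(-5*(-8)))*o(4, -2) = ((((1 + 7) + (3 - 1*5))*(-19 - 19))*(-5*(-8)))*(-1*4) = (((8 + (3 - 5))*(-38))*40)*(-4) = (((8 - 2)*(-38))*40)*(-4) = ((6*(-38))*40)*(-4) = -228*40*(-4) = -9120*(-4) = 36480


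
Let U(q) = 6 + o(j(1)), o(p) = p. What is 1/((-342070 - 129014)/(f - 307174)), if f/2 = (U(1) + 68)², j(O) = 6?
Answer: 147187/235542 ≈ 0.62489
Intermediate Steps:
U(q) = 12 (U(q) = 6 + 6 = 12)
f = 12800 (f = 2*(12 + 68)² = 2*80² = 2*6400 = 12800)
1/((-342070 - 129014)/(f - 307174)) = 1/((-342070 - 129014)/(12800 - 307174)) = 1/(-471084/(-294374)) = 1/(-471084*(-1/294374)) = 1/(235542/147187) = 147187/235542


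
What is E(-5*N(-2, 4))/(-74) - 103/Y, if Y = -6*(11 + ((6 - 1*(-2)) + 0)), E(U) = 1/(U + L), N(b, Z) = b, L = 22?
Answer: 121895/134976 ≈ 0.90309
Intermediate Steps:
E(U) = 1/(22 + U) (E(U) = 1/(U + 22) = 1/(22 + U))
Y = -114 (Y = -6*(11 + ((6 + 2) + 0)) = -6*(11 + (8 + 0)) = -6*(11 + 8) = -6*19 = -114)
E(-5*N(-2, 4))/(-74) - 103/Y = 1/((22 - 5*(-2))*(-74)) - 103/(-114) = -1/74/(22 + 10) - 103*(-1/114) = -1/74/32 + 103/114 = (1/32)*(-1/74) + 103/114 = -1/2368 + 103/114 = 121895/134976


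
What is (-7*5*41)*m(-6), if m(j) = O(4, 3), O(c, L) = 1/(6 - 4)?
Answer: -1435/2 ≈ -717.50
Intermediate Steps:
O(c, L) = ½ (O(c, L) = 1/2 = ½)
m(j) = ½
(-7*5*41)*m(-6) = (-7*5*41)*(½) = -35*41*(½) = -1435*½ = -1435/2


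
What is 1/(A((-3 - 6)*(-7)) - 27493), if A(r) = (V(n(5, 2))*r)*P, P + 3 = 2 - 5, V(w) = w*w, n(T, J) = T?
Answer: -1/36943 ≈ -2.7069e-5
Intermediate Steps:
V(w) = w**2
P = -6 (P = -3 + (2 - 5) = -3 - 3 = -6)
A(r) = -150*r (A(r) = (5**2*r)*(-6) = (25*r)*(-6) = -150*r)
1/(A((-3 - 6)*(-7)) - 27493) = 1/(-150*(-3 - 6)*(-7) - 27493) = 1/(-(-1350)*(-7) - 27493) = 1/(-150*63 - 27493) = 1/(-9450 - 27493) = 1/(-36943) = -1/36943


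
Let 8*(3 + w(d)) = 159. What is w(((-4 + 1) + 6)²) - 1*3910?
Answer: -31145/8 ≈ -3893.1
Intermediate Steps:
w(d) = 135/8 (w(d) = -3 + (⅛)*159 = -3 + 159/8 = 135/8)
w(((-4 + 1) + 6)²) - 1*3910 = 135/8 - 1*3910 = 135/8 - 3910 = -31145/8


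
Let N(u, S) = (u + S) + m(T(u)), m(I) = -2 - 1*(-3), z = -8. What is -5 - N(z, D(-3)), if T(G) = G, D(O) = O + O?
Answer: 8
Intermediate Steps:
D(O) = 2*O
m(I) = 1 (m(I) = -2 + 3 = 1)
N(u, S) = 1 + S + u (N(u, S) = (u + S) + 1 = (S + u) + 1 = 1 + S + u)
-5 - N(z, D(-3)) = -5 - (1 + 2*(-3) - 8) = -5 - (1 - 6 - 8) = -5 - 1*(-13) = -5 + 13 = 8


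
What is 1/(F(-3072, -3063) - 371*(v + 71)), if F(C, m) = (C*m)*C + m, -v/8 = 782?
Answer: -1/28903803020 ≈ -3.4598e-11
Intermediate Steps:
v = -6256 (v = -8*782 = -6256)
F(C, m) = m + m*C² (F(C, m) = m*C² + m = m + m*C²)
1/(F(-3072, -3063) - 371*(v + 71)) = 1/(-3063*(1 + (-3072)²) - 371*(-6256 + 71)) = 1/(-3063*(1 + 9437184) - 371*(-6185)) = 1/(-3063*9437185 + 2294635) = 1/(-28906097655 + 2294635) = 1/(-28903803020) = -1/28903803020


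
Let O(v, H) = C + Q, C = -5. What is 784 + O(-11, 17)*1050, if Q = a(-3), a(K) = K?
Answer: -7616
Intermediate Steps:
Q = -3
O(v, H) = -8 (O(v, H) = -5 - 3 = -8)
784 + O(-11, 17)*1050 = 784 - 8*1050 = 784 - 8400 = -7616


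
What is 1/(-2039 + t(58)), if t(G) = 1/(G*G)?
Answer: -3364/6859195 ≈ -0.00049044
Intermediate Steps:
t(G) = G⁻² (t(G) = 1/(G²) = G⁻²)
1/(-2039 + t(58)) = 1/(-2039 + 58⁻²) = 1/(-2039 + 1/3364) = 1/(-6859195/3364) = -3364/6859195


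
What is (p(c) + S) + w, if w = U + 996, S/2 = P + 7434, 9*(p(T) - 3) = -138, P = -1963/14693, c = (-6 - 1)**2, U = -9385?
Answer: 285032422/44079 ≈ 6466.4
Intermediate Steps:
c = 49 (c = (-7)**2 = 49)
P = -1963/14693 (P = -1963*1/14693 = -1963/14693 ≈ -0.13360)
p(T) = -37/3 (p(T) = 3 + (1/9)*(-138) = 3 - 46/3 = -37/3)
S = 218451598/14693 (S = 2*(-1963/14693 + 7434) = 2*(109225799/14693) = 218451598/14693 ≈ 14868.)
w = -8389 (w = -9385 + 996 = -8389)
(p(c) + S) + w = (-37/3 + 218451598/14693) - 8389 = 654811153/44079 - 8389 = 285032422/44079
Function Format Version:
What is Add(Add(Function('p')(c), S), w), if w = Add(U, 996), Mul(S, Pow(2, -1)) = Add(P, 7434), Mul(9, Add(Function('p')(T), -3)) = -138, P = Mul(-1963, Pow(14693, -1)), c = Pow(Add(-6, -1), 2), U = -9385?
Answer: Rational(285032422, 44079) ≈ 6466.4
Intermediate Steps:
c = 49 (c = Pow(-7, 2) = 49)
P = Rational(-1963, 14693) (P = Mul(-1963, Rational(1, 14693)) = Rational(-1963, 14693) ≈ -0.13360)
Function('p')(T) = Rational(-37, 3) (Function('p')(T) = Add(3, Mul(Rational(1, 9), -138)) = Add(3, Rational(-46, 3)) = Rational(-37, 3))
S = Rational(218451598, 14693) (S = Mul(2, Add(Rational(-1963, 14693), 7434)) = Mul(2, Rational(109225799, 14693)) = Rational(218451598, 14693) ≈ 14868.)
w = -8389 (w = Add(-9385, 996) = -8389)
Add(Add(Function('p')(c), S), w) = Add(Add(Rational(-37, 3), Rational(218451598, 14693)), -8389) = Add(Rational(654811153, 44079), -8389) = Rational(285032422, 44079)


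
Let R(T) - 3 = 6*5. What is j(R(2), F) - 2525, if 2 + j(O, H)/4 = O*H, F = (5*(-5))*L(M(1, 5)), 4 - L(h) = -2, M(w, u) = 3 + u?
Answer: -22333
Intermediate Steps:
L(h) = 6 (L(h) = 4 - 1*(-2) = 4 + 2 = 6)
R(T) = 33 (R(T) = 3 + 6*5 = 3 + 30 = 33)
F = -150 (F = (5*(-5))*6 = -25*6 = -150)
j(O, H) = -8 + 4*H*O (j(O, H) = -8 + 4*(O*H) = -8 + 4*(H*O) = -8 + 4*H*O)
j(R(2), F) - 2525 = (-8 + 4*(-150)*33) - 2525 = (-8 - 19800) - 2525 = -19808 - 2525 = -22333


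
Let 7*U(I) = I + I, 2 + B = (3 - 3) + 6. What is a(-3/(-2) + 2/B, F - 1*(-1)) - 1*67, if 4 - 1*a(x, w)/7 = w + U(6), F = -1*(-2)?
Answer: -72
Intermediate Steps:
F = 2
B = 4 (B = -2 + ((3 - 3) + 6) = -2 + (0 + 6) = -2 + 6 = 4)
U(I) = 2*I/7 (U(I) = (I + I)/7 = (2*I)/7 = 2*I/7)
a(x, w) = 16 - 7*w (a(x, w) = 28 - 7*(w + (2/7)*6) = 28 - 7*(w + 12/7) = 28 - 7*(12/7 + w) = 28 + (-12 - 7*w) = 16 - 7*w)
a(-3/(-2) + 2/B, F - 1*(-1)) - 1*67 = (16 - 7*(2 - 1*(-1))) - 1*67 = (16 - 7*(2 + 1)) - 67 = (16 - 7*3) - 67 = (16 - 21) - 67 = -5 - 67 = -72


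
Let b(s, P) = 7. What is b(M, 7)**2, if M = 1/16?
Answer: 49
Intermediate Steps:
M = 1/16 ≈ 0.062500
b(M, 7)**2 = 7**2 = 49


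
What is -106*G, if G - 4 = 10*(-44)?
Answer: 46216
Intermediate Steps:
G = -436 (G = 4 + 10*(-44) = 4 - 440 = -436)
-106*G = -106*(-436) = 46216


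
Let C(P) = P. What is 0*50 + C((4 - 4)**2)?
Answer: 0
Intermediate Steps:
0*50 + C((4 - 4)**2) = 0*50 + (4 - 4)**2 = 0 + 0**2 = 0 + 0 = 0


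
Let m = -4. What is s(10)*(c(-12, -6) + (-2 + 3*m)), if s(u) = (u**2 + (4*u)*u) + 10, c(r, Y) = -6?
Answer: -10200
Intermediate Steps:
s(u) = 10 + 5*u**2 (s(u) = (u**2 + 4*u**2) + 10 = 5*u**2 + 10 = 10 + 5*u**2)
s(10)*(c(-12, -6) + (-2 + 3*m)) = (10 + 5*10**2)*(-6 + (-2 + 3*(-4))) = (10 + 5*100)*(-6 + (-2 - 12)) = (10 + 500)*(-6 - 14) = 510*(-20) = -10200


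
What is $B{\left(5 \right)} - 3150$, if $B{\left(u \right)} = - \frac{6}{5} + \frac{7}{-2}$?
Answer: $- \frac{31547}{10} \approx -3154.7$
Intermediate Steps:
$B{\left(u \right)} = - \frac{47}{10}$ ($B{\left(u \right)} = \left(-6\right) \frac{1}{5} + 7 \left(- \frac{1}{2}\right) = - \frac{6}{5} - \frac{7}{2} = - \frac{47}{10}$)
$B{\left(5 \right)} - 3150 = - \frac{47}{10} - 3150 = - \frac{31547}{10}$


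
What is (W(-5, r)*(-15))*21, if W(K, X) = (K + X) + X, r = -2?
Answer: 2835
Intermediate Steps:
W(K, X) = K + 2*X
(W(-5, r)*(-15))*21 = ((-5 + 2*(-2))*(-15))*21 = ((-5 - 4)*(-15))*21 = -9*(-15)*21 = 135*21 = 2835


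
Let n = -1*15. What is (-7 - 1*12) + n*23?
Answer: -364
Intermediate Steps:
n = -15
(-7 - 1*12) + n*23 = (-7 - 1*12) - 15*23 = (-7 - 12) - 345 = -19 - 345 = -364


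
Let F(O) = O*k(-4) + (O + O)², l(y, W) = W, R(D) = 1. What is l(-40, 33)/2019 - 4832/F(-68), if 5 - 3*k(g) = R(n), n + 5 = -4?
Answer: -571777/2322523 ≈ -0.24619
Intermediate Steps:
n = -9 (n = -5 - 4 = -9)
k(g) = 4/3 (k(g) = 5/3 - ⅓*1 = 5/3 - ⅓ = 4/3)
F(O) = 4*O² + 4*O/3 (F(O) = O*(4/3) + (O + O)² = 4*O/3 + (2*O)² = 4*O/3 + 4*O² = 4*O² + 4*O/3)
l(-40, 33)/2019 - 4832/F(-68) = 33/2019 - 4832*(-3/(272*(1 + 3*(-68)))) = 33*(1/2019) - 4832*(-3/(272*(1 - 204))) = 11/673 - 4832/((4/3)*(-68)*(-203)) = 11/673 - 4832/55216/3 = 11/673 - 4832*3/55216 = 11/673 - 906/3451 = -571777/2322523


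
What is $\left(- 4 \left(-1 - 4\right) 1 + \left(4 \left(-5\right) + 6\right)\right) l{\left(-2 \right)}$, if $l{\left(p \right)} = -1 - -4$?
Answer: $18$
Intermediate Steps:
$l{\left(p \right)} = 3$ ($l{\left(p \right)} = -1 + 4 = 3$)
$\left(- 4 \left(-1 - 4\right) 1 + \left(4 \left(-5\right) + 6\right)\right) l{\left(-2 \right)} = \left(- 4 \left(-1 - 4\right) 1 + \left(4 \left(-5\right) + 6\right)\right) 3 = \left(- 4 \left(-1 - 4\right) 1 + \left(-20 + 6\right)\right) 3 = \left(\left(-4\right) \left(-5\right) 1 - 14\right) 3 = \left(20 \cdot 1 - 14\right) 3 = \left(20 - 14\right) 3 = 6 \cdot 3 = 18$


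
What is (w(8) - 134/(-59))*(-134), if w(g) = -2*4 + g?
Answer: -17956/59 ≈ -304.34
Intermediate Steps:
w(g) = -8 + g
(w(8) - 134/(-59))*(-134) = ((-8 + 8) - 134/(-59))*(-134) = (0 - 134*(-1/59))*(-134) = (0 + 134/59)*(-134) = (134/59)*(-134) = -17956/59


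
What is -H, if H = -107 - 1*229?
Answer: 336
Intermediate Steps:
H = -336 (H = -107 - 229 = -336)
-H = -1*(-336) = 336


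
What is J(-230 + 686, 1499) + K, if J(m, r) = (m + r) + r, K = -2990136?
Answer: -2986682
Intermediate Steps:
J(m, r) = m + 2*r
J(-230 + 686, 1499) + K = ((-230 + 686) + 2*1499) - 2990136 = (456 + 2998) - 2990136 = 3454 - 2990136 = -2986682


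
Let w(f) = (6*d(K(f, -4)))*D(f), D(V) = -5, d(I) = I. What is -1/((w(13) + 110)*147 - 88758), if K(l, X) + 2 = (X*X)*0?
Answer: 1/63768 ≈ 1.5682e-5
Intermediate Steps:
K(l, X) = -2 (K(l, X) = -2 + (X*X)*0 = -2 + X**2*0 = -2 + 0 = -2)
w(f) = 60 (w(f) = (6*(-2))*(-5) = -12*(-5) = 60)
-1/((w(13) + 110)*147 - 88758) = -1/((60 + 110)*147 - 88758) = -1/(170*147 - 88758) = -1/(24990 - 88758) = -1/(-63768) = -1*(-1/63768) = 1/63768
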